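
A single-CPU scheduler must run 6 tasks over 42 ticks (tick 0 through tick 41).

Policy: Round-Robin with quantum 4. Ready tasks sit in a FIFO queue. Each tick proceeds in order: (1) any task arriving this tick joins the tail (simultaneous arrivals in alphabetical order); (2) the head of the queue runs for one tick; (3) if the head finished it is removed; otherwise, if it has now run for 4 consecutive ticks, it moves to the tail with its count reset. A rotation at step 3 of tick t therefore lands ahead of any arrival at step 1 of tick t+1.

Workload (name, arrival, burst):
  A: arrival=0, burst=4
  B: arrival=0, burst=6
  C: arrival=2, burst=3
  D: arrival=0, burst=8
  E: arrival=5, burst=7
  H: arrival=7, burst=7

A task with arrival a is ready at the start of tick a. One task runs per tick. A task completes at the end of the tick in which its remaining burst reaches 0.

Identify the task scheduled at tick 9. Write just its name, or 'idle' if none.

running at tick 9 = D

t=0: queue=[A,B,D] q_used=0 → run A
t=1: queue=[A,B,D] q_used=1 → run A
t=2: queue=[A,B,D,C] q_used=2 → run A
t=3: queue=[A,B,D,C] q_used=3 → run A
t=4: queue=[B,D,C] q_used=0 → run B
t=5: queue=[B,D,C,E] q_used=1 → run B
t=6: queue=[B,D,C,E] q_used=2 → run B
t=7: queue=[B,D,C,E,H] q_used=3 → run B
t=8: queue=[D,C,E,H,B] q_used=0 → run D
t=9: queue=[D,C,E,H,B] q_used=1 → run D
t=10: queue=[D,C,E,H,B] q_used=2 → run D
t=11: queue=[D,C,E,H,B] q_used=3 → run D
t=12: queue=[C,E,H,B,D] q_used=0 → run C
t=13: queue=[C,E,H,B,D] q_used=1 → run C
t=14: queue=[C,E,H,B,D] q_used=2 → run C
t=15: queue=[E,H,B,D] q_used=0 → run E
t=16: queue=[E,H,B,D] q_used=1 → run E
t=17: queue=[E,H,B,D] q_used=2 → run E
t=18: queue=[E,H,B,D] q_used=3 → run E
t=19: queue=[H,B,D,E] q_used=0 → run H
t=20: queue=[H,B,D,E] q_used=1 → run H
t=21: queue=[H,B,D,E] q_used=2 → run H
t=22: queue=[H,B,D,E] q_used=3 → run H
t=23: queue=[B,D,E,H] q_used=0 → run B
t=24: queue=[B,D,E,H] q_used=1 → run B
t=25: queue=[D,E,H] q_used=0 → run D
t=26: queue=[D,E,H] q_used=1 → run D
t=27: queue=[D,E,H] q_used=2 → run D
t=28: queue=[D,E,H] q_used=3 → run D
t=29: queue=[E,H] q_used=0 → run E
t=30: queue=[E,H] q_used=1 → run E
t=31: queue=[E,H] q_used=2 → run E
t=32: queue=[H] q_used=0 → run H
t=33: queue=[H] q_used=1 → run H
t=34: queue=[H] q_used=2 → run H
t=35: (idle)
t=36: (idle)
t=37: (idle)
t=38: (idle)
t=39: (idle)
t=40: (idle)
t=41: (idle)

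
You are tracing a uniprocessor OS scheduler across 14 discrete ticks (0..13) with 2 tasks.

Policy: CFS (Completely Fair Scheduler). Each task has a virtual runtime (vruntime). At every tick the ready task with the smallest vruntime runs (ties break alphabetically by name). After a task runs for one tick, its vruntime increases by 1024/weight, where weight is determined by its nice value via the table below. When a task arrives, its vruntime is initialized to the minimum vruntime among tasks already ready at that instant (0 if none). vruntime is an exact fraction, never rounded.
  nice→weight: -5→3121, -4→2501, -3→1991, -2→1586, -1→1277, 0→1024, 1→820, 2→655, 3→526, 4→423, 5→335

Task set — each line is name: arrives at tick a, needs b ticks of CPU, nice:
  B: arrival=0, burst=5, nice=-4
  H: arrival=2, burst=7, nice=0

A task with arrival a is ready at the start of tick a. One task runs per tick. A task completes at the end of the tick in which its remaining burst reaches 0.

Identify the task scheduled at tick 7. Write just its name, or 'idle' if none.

t=0: vr[B=0] → run B
t=1: vr[B=1024/2501] → run B
t=2: vr[B=2048/2501 H=2048/2501] → run B
t=3: vr[B=3072/2501 H=2048/2501] → run H
t=4: vr[B=3072/2501 H=4549/2501] → run B
t=5: vr[B=4096/2501 H=4549/2501] → run B
t=6: vr[H=4549/2501] → run H
t=7: vr[H=7050/2501] → run H
t=8: vr[H=9551/2501] → run H
t=9: vr[H=12052/2501] → run H
t=10: vr[H=14553/2501] → run H
t=11: vr[H=17054/2501] → run H
t=12: (idle)
t=13: (idle)

running at tick 7 = H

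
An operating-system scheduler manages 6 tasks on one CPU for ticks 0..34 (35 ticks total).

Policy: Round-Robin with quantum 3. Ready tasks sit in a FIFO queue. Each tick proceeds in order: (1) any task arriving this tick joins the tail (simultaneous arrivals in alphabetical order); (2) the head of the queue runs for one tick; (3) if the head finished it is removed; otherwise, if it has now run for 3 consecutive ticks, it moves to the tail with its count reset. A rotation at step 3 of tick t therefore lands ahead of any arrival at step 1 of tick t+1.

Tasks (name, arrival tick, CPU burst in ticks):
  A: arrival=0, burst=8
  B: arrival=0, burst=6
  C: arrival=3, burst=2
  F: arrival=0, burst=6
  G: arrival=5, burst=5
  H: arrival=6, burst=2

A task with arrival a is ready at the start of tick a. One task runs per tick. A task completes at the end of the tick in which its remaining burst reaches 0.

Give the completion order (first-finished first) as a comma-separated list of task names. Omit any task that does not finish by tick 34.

t=0: queue=[A,B,F] q_used=0 → run A
t=1: queue=[A,B,F] q_used=1 → run A
t=2: queue=[A,B,F] q_used=2 → run A
t=3: queue=[B,F,A,C] q_used=0 → run B
t=4: queue=[B,F,A,C] q_used=1 → run B
t=5: queue=[B,F,A,C,G] q_used=2 → run B
t=6: queue=[F,A,C,G,B,H] q_used=0 → run F
t=7: queue=[F,A,C,G,B,H] q_used=1 → run F
t=8: queue=[F,A,C,G,B,H] q_used=2 → run F
t=9: queue=[A,C,G,B,H,F] q_used=0 → run A
t=10: queue=[A,C,G,B,H,F] q_used=1 → run A
t=11: queue=[A,C,G,B,H,F] q_used=2 → run A
t=12: queue=[C,G,B,H,F,A] q_used=0 → run C
t=13: queue=[C,G,B,H,F,A] q_used=1 → run C
t=14: queue=[G,B,H,F,A] q_used=0 → run G
t=15: queue=[G,B,H,F,A] q_used=1 → run G
t=16: queue=[G,B,H,F,A] q_used=2 → run G
t=17: queue=[B,H,F,A,G] q_used=0 → run B
t=18: queue=[B,H,F,A,G] q_used=1 → run B
t=19: queue=[B,H,F,A,G] q_used=2 → run B
t=20: queue=[H,F,A,G] q_used=0 → run H
t=21: queue=[H,F,A,G] q_used=1 → run H
t=22: queue=[F,A,G] q_used=0 → run F
t=23: queue=[F,A,G] q_used=1 → run F
t=24: queue=[F,A,G] q_used=2 → run F
t=25: queue=[A,G] q_used=0 → run A
t=26: queue=[A,G] q_used=1 → run A
t=27: queue=[G] q_used=0 → run G
t=28: queue=[G] q_used=1 → run G
t=29: (idle)
t=30: (idle)
t=31: (idle)
t=32: (idle)
t=33: (idle)
t=34: (idle)

completion order = C, B, H, F, A, G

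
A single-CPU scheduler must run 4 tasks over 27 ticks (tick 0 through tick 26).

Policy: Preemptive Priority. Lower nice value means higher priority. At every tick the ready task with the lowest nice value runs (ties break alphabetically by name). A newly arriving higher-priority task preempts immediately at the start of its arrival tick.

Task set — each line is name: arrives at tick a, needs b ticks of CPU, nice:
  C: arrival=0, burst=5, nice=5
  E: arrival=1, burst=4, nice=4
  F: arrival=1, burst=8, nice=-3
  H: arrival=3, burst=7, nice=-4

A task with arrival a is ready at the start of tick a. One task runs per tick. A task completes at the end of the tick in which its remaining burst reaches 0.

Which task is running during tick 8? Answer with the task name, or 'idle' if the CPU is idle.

t=0: ready={C} → run C
t=1: ready={C,E,F} → run F
t=2: ready={C,E,F} → run F
t=3: ready={C,E,F,H} → run H
t=4: ready={C,E,F,H} → run H
t=5: ready={C,E,F,H} → run H
t=6: ready={C,E,F,H} → run H
t=7: ready={C,E,F,H} → run H
t=8: ready={C,E,F,H} → run H
t=9: ready={C,E,F,H} → run H
t=10: ready={C,E,F} → run F
t=11: ready={C,E,F} → run F
t=12: ready={C,E,F} → run F
t=13: ready={C,E,F} → run F
t=14: ready={C,E,F} → run F
t=15: ready={C,E,F} → run F
t=16: ready={C,E} → run E
t=17: ready={C,E} → run E
t=18: ready={C,E} → run E
t=19: ready={C,E} → run E
t=20: ready={C} → run C
t=21: ready={C} → run C
t=22: ready={C} → run C
t=23: ready={C} → run C
t=24: (idle)
t=25: (idle)
t=26: (idle)

running at tick 8 = H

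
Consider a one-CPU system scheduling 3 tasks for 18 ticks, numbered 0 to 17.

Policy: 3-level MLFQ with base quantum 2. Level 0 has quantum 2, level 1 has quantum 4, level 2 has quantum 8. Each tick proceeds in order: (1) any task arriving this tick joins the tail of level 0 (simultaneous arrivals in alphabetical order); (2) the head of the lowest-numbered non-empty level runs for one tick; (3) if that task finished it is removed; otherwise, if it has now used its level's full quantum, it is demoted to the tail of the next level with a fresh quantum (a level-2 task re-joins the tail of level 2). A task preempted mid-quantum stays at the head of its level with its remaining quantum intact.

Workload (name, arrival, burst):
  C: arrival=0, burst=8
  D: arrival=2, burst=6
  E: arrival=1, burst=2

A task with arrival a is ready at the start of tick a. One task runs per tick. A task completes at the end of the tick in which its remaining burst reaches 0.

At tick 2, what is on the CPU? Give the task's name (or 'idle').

running at tick 2 = E

t=0: L0/L1/L2 = C/-/- → run C
t=1: L0/L1/L2 = CE/-/- → run C
t=2: L0/L1/L2 = ED/C/- → run E
t=3: L0/L1/L2 = ED/C/- → run E
t=4: L0/L1/L2 = D/C/- → run D
t=5: L0/L1/L2 = D/C/- → run D
t=6: L0/L1/L2 = -/CD/- → run C
t=7: L0/L1/L2 = -/CD/- → run C
t=8: L0/L1/L2 = -/CD/- → run C
t=9: L0/L1/L2 = -/CD/- → run C
t=10: L0/L1/L2 = -/D/C → run D
t=11: L0/L1/L2 = -/D/C → run D
t=12: L0/L1/L2 = -/D/C → run D
t=13: L0/L1/L2 = -/D/C → run D
t=14: L0/L1/L2 = -/-/C → run C
t=15: L0/L1/L2 = -/-/C → run C
t=16: (idle)
t=17: (idle)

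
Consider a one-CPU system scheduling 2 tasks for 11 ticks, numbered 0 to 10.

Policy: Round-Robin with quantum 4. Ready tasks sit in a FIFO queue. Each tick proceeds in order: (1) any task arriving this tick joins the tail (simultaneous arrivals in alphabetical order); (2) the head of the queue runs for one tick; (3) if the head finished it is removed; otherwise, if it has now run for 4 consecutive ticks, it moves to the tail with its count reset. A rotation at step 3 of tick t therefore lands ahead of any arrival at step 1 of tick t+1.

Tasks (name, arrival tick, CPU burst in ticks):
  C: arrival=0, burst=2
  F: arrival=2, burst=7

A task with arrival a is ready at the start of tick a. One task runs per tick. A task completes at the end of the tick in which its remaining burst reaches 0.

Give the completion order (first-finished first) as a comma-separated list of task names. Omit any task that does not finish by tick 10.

completion order = C, F

t=0: queue=[C] q_used=0 → run C
t=1: queue=[C] q_used=1 → run C
t=2: queue=[F] q_used=0 → run F
t=3: queue=[F] q_used=1 → run F
t=4: queue=[F] q_used=2 → run F
t=5: queue=[F] q_used=3 → run F
t=6: queue=[F] q_used=0 → run F
t=7: queue=[F] q_used=1 → run F
t=8: queue=[F] q_used=2 → run F
t=9: (idle)
t=10: (idle)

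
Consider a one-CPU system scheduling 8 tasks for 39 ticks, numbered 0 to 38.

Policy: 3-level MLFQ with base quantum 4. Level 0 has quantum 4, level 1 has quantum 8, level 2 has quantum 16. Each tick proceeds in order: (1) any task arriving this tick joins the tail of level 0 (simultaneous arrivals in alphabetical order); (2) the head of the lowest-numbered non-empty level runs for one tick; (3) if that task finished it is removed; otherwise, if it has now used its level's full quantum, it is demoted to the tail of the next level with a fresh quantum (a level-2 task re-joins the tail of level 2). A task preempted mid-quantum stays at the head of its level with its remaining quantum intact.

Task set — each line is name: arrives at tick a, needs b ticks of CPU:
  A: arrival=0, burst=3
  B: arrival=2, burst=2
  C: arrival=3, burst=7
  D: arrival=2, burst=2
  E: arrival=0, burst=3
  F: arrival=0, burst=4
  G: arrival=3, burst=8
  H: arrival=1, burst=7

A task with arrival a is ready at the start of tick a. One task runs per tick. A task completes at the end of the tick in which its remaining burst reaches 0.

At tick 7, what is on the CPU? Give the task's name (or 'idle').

t=0: L0/L1/L2 = AEF/-/- → run A
t=1: L0/L1/L2 = AEFH/-/- → run A
t=2: L0/L1/L2 = AEFHBD/-/- → run A
t=3: L0/L1/L2 = EFHBDCG/-/- → run E
t=4: L0/L1/L2 = EFHBDCG/-/- → run E
t=5: L0/L1/L2 = EFHBDCG/-/- → run E
t=6: L0/L1/L2 = FHBDCG/-/- → run F
t=7: L0/L1/L2 = FHBDCG/-/- → run F
t=8: L0/L1/L2 = FHBDCG/-/- → run F
t=9: L0/L1/L2 = FHBDCG/-/- → run F
t=10: L0/L1/L2 = HBDCG/-/- → run H
t=11: L0/L1/L2 = HBDCG/-/- → run H
t=12: L0/L1/L2 = HBDCG/-/- → run H
t=13: L0/L1/L2 = HBDCG/-/- → run H
t=14: L0/L1/L2 = BDCG/H/- → run B
t=15: L0/L1/L2 = BDCG/H/- → run B
t=16: L0/L1/L2 = DCG/H/- → run D
t=17: L0/L1/L2 = DCG/H/- → run D
t=18: L0/L1/L2 = CG/H/- → run C
t=19: L0/L1/L2 = CG/H/- → run C
t=20: L0/L1/L2 = CG/H/- → run C
t=21: L0/L1/L2 = CG/H/- → run C
t=22: L0/L1/L2 = G/HC/- → run G
t=23: L0/L1/L2 = G/HC/- → run G
t=24: L0/L1/L2 = G/HC/- → run G
t=25: L0/L1/L2 = G/HC/- → run G
t=26: L0/L1/L2 = -/HCG/- → run H
t=27: L0/L1/L2 = -/HCG/- → run H
t=28: L0/L1/L2 = -/HCG/- → run H
t=29: L0/L1/L2 = -/CG/- → run C
t=30: L0/L1/L2 = -/CG/- → run C
t=31: L0/L1/L2 = -/CG/- → run C
t=32: L0/L1/L2 = -/G/- → run G
t=33: L0/L1/L2 = -/G/- → run G
t=34: L0/L1/L2 = -/G/- → run G
t=35: L0/L1/L2 = -/G/- → run G
t=36: (idle)
t=37: (idle)
t=38: (idle)

running at tick 7 = F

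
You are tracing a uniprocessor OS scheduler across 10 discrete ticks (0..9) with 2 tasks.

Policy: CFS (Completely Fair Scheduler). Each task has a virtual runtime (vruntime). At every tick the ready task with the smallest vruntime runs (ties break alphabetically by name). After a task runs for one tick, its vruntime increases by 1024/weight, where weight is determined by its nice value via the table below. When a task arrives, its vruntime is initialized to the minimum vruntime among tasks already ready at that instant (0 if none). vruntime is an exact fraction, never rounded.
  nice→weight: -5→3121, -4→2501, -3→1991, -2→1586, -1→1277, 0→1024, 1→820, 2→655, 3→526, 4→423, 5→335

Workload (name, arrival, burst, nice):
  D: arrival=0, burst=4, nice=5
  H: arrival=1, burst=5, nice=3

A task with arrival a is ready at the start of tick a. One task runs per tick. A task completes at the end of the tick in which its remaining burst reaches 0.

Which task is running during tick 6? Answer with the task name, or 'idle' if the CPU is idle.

t=0: vr[D=0] → run D
t=1: vr[D=1024/335 H=1024/335] → run D
t=2: vr[D=2048/335 H=1024/335] → run H
t=3: vr[D=2048/335 H=440832/88105] → run H
t=4: vr[D=2048/335 H=612352/88105] → run D
t=5: vr[D=3072/335 H=612352/88105] → run H
t=6: vr[D=3072/335 H=783872/88105] → run H
t=7: vr[D=3072/335 H=955392/88105] → run D
t=8: vr[H=955392/88105] → run H
t=9: (idle)

running at tick 6 = H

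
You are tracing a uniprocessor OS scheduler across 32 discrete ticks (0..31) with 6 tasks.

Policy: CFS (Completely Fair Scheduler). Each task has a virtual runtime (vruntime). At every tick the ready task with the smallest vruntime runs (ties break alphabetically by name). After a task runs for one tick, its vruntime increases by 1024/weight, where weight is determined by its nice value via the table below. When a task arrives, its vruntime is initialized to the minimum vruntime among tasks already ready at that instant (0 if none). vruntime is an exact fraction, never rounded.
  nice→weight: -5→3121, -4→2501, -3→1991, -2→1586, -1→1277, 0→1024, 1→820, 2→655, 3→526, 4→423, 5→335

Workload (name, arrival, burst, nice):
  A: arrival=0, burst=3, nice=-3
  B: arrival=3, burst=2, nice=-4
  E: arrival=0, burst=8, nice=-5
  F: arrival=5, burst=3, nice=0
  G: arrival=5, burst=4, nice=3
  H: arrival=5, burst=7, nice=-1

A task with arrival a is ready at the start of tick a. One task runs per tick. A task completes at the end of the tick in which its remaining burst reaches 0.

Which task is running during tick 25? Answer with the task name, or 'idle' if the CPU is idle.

t=0: vr[A=0 E=0] → run A
t=1: vr[A=1024/1991 E=0] → run E
t=2: vr[A=1024/1991 E=1024/3121] → run E
t=3: vr[A=1024/1991 B=1024/1991 E=2048/3121] → run A
t=4: vr[A=2048/1991 B=1024/1991 E=2048/3121] → run B
t=5: vr[A=2048/1991 B=4599808/4979491 E=2048/3121 F=2048/3121 G=2048/3121 H=2048/3121] → run E
t=6: vr[A=2048/1991 B=4599808/4979491 E=3072/3121 F=2048/3121 G=2048/3121 H=2048/3121] → run F
t=7: vr[A=2048/1991 B=4599808/4979491 E=3072/3121 F=5169/3121 G=2048/3121 H=2048/3121] → run G
t=8: vr[A=2048/1991 B=4599808/4979491 E=3072/3121 F=5169/3121 G=2136576/820823 H=2048/3121] → run H
t=9: vr[A=2048/1991 B=4599808/4979491 E=3072/3121 F=5169/3121 G=2136576/820823 H=5811200/3985517] → run B
t=10: vr[A=2048/1991 E=3072/3121 F=5169/3121 G=2136576/820823 H=5811200/3985517] → run E
t=11: vr[A=2048/1991 E=4096/3121 F=5169/3121 G=2136576/820823 H=5811200/3985517] → run A
t=12: vr[E=4096/3121 F=5169/3121 G=2136576/820823 H=5811200/3985517] → run E
t=13: vr[E=5120/3121 F=5169/3121 G=2136576/820823 H=5811200/3985517] → run H
t=14: vr[E=5120/3121 F=5169/3121 G=2136576/820823 H=9007104/3985517] → run E
t=15: vr[E=6144/3121 F=5169/3121 G=2136576/820823 H=9007104/3985517] → run F
t=16: vr[E=6144/3121 F=8290/3121 G=2136576/820823 H=9007104/3985517] → run E
t=17: vr[E=7168/3121 F=8290/3121 G=2136576/820823 H=9007104/3985517] → run H
t=18: vr[E=7168/3121 F=8290/3121 G=2136576/820823 H=12203008/3985517] → run E
t=19: vr[F=8290/3121 G=2136576/820823 H=12203008/3985517] → run G
t=20: vr[F=8290/3121 G=3734528/820823 H=12203008/3985517] → run F
t=21: vr[G=3734528/820823 H=12203008/3985517] → run H
t=22: vr[G=3734528/820823 H=15398912/3985517] → run H
t=23: vr[G=3734528/820823 H=18594816/3985517] → run G
t=24: vr[G=5332480/820823 H=18594816/3985517] → run H
t=25: vr[G=5332480/820823 H=21790720/3985517] → run H
t=26: vr[G=5332480/820823] → run G
t=27: (idle)
t=28: (idle)
t=29: (idle)
t=30: (idle)
t=31: (idle)

running at tick 25 = H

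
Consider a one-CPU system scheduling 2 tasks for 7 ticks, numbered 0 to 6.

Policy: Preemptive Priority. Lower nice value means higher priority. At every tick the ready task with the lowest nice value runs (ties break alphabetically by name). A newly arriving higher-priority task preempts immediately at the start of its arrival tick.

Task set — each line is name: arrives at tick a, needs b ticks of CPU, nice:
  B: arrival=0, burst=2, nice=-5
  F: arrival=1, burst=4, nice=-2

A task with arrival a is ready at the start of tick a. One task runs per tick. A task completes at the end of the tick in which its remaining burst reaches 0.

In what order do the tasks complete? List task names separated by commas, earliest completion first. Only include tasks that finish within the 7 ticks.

completion order = B, F

t=0: ready={B} → run B
t=1: ready={B,F} → run B
t=2: ready={F} → run F
t=3: ready={F} → run F
t=4: ready={F} → run F
t=5: ready={F} → run F
t=6: (idle)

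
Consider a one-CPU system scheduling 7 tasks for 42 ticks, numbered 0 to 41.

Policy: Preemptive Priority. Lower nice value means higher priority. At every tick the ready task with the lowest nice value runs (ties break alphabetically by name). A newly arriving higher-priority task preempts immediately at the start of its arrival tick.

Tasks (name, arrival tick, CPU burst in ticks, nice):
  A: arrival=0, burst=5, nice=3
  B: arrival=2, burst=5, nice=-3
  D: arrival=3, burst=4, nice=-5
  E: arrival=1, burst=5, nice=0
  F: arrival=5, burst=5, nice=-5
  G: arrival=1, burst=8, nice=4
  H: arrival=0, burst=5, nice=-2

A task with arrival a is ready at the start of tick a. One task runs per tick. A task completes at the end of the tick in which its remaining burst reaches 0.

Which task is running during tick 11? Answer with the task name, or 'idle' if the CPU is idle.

t=0: ready={A,H} → run H
t=1: ready={A,E,G,H} → run H
t=2: ready={A,B,E,G,H} → run B
t=3: ready={A,B,D,E,G,H} → run D
t=4: ready={A,B,D,E,G,H} → run D
t=5: ready={A,B,D,E,F,G,H} → run D
t=6: ready={A,B,D,E,F,G,H} → run D
t=7: ready={A,B,E,F,G,H} → run F
t=8: ready={A,B,E,F,G,H} → run F
t=9: ready={A,B,E,F,G,H} → run F
t=10: ready={A,B,E,F,G,H} → run F
t=11: ready={A,B,E,F,G,H} → run F
t=12: ready={A,B,E,G,H} → run B
t=13: ready={A,B,E,G,H} → run B
t=14: ready={A,B,E,G,H} → run B
t=15: ready={A,B,E,G,H} → run B
t=16: ready={A,E,G,H} → run H
t=17: ready={A,E,G,H} → run H
t=18: ready={A,E,G,H} → run H
t=19: ready={A,E,G} → run E
t=20: ready={A,E,G} → run E
t=21: ready={A,E,G} → run E
t=22: ready={A,E,G} → run E
t=23: ready={A,E,G} → run E
t=24: ready={A,G} → run A
t=25: ready={A,G} → run A
t=26: ready={A,G} → run A
t=27: ready={A,G} → run A
t=28: ready={A,G} → run A
t=29: ready={G} → run G
t=30: ready={G} → run G
t=31: ready={G} → run G
t=32: ready={G} → run G
t=33: ready={G} → run G
t=34: ready={G} → run G
t=35: ready={G} → run G
t=36: ready={G} → run G
t=37: (idle)
t=38: (idle)
t=39: (idle)
t=40: (idle)
t=41: (idle)

running at tick 11 = F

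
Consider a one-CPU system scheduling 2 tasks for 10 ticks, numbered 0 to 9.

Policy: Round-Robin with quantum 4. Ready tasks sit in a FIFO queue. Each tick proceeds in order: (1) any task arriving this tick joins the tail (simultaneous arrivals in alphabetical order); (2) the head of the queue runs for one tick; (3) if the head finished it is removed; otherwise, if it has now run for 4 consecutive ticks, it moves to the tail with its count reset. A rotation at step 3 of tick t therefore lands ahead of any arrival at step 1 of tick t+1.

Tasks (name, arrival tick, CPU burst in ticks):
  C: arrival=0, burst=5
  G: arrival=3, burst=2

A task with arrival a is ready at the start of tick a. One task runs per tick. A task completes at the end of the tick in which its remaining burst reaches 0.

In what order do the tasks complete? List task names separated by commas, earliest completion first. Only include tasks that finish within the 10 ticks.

t=0: queue=[C] q_used=0 → run C
t=1: queue=[C] q_used=1 → run C
t=2: queue=[C] q_used=2 → run C
t=3: queue=[C,G] q_used=3 → run C
t=4: queue=[G,C] q_used=0 → run G
t=5: queue=[G,C] q_used=1 → run G
t=6: queue=[C] q_used=0 → run C
t=7: (idle)
t=8: (idle)
t=9: (idle)

completion order = G, C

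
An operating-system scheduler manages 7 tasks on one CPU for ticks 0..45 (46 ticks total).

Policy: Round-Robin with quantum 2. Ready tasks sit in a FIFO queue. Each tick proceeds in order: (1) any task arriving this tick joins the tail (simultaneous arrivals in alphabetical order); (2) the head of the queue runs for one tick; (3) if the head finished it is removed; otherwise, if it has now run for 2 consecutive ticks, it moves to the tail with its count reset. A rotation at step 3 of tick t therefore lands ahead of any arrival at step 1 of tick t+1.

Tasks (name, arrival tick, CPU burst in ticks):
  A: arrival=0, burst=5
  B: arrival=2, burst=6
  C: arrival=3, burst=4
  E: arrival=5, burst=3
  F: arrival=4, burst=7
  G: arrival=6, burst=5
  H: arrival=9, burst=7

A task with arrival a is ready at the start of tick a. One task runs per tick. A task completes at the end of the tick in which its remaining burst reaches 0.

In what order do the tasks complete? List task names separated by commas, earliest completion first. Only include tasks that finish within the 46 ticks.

completion order = A, C, E, B, G, F, H

t=0: queue=[A] q_used=0 → run A
t=1: queue=[A] q_used=1 → run A
t=2: queue=[A,B] q_used=0 → run A
t=3: queue=[A,B,C] q_used=1 → run A
t=4: queue=[B,C,A,F] q_used=0 → run B
t=5: queue=[B,C,A,F,E] q_used=1 → run B
t=6: queue=[C,A,F,E,B,G] q_used=0 → run C
t=7: queue=[C,A,F,E,B,G] q_used=1 → run C
t=8: queue=[A,F,E,B,G,C] q_used=0 → run A
t=9: queue=[F,E,B,G,C,H] q_used=0 → run F
t=10: queue=[F,E,B,G,C,H] q_used=1 → run F
t=11: queue=[E,B,G,C,H,F] q_used=0 → run E
t=12: queue=[E,B,G,C,H,F] q_used=1 → run E
t=13: queue=[B,G,C,H,F,E] q_used=0 → run B
t=14: queue=[B,G,C,H,F,E] q_used=1 → run B
t=15: queue=[G,C,H,F,E,B] q_used=0 → run G
t=16: queue=[G,C,H,F,E,B] q_used=1 → run G
t=17: queue=[C,H,F,E,B,G] q_used=0 → run C
t=18: queue=[C,H,F,E,B,G] q_used=1 → run C
t=19: queue=[H,F,E,B,G] q_used=0 → run H
t=20: queue=[H,F,E,B,G] q_used=1 → run H
t=21: queue=[F,E,B,G,H] q_used=0 → run F
t=22: queue=[F,E,B,G,H] q_used=1 → run F
t=23: queue=[E,B,G,H,F] q_used=0 → run E
t=24: queue=[B,G,H,F] q_used=0 → run B
t=25: queue=[B,G,H,F] q_used=1 → run B
t=26: queue=[G,H,F] q_used=0 → run G
t=27: queue=[G,H,F] q_used=1 → run G
t=28: queue=[H,F,G] q_used=0 → run H
t=29: queue=[H,F,G] q_used=1 → run H
t=30: queue=[F,G,H] q_used=0 → run F
t=31: queue=[F,G,H] q_used=1 → run F
t=32: queue=[G,H,F] q_used=0 → run G
t=33: queue=[H,F] q_used=0 → run H
t=34: queue=[H,F] q_used=1 → run H
t=35: queue=[F,H] q_used=0 → run F
t=36: queue=[H] q_used=0 → run H
t=37: (idle)
t=38: (idle)
t=39: (idle)
t=40: (idle)
t=41: (idle)
t=42: (idle)
t=43: (idle)
t=44: (idle)
t=45: (idle)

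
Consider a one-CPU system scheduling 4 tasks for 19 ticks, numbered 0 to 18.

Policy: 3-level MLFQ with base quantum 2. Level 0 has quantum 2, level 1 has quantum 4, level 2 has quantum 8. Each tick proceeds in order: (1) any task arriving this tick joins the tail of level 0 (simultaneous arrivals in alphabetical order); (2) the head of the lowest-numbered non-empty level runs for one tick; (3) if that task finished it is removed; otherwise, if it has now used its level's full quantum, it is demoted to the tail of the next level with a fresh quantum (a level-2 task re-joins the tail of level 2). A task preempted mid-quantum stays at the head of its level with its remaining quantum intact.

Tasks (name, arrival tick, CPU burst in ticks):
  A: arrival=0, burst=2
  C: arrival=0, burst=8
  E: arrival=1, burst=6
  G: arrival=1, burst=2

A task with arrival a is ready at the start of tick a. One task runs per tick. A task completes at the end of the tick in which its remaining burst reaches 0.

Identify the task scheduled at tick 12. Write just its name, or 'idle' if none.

t=0: L0/L1/L2 = AC/-/- → run A
t=1: L0/L1/L2 = ACEG/-/- → run A
t=2: L0/L1/L2 = CEG/-/- → run C
t=3: L0/L1/L2 = CEG/-/- → run C
t=4: L0/L1/L2 = EG/C/- → run E
t=5: L0/L1/L2 = EG/C/- → run E
t=6: L0/L1/L2 = G/CE/- → run G
t=7: L0/L1/L2 = G/CE/- → run G
t=8: L0/L1/L2 = -/CE/- → run C
t=9: L0/L1/L2 = -/CE/- → run C
t=10: L0/L1/L2 = -/CE/- → run C
t=11: L0/L1/L2 = -/CE/- → run C
t=12: L0/L1/L2 = -/E/C → run E
t=13: L0/L1/L2 = -/E/C → run E
t=14: L0/L1/L2 = -/E/C → run E
t=15: L0/L1/L2 = -/E/C → run E
t=16: L0/L1/L2 = -/-/C → run C
t=17: L0/L1/L2 = -/-/C → run C
t=18: (idle)

running at tick 12 = E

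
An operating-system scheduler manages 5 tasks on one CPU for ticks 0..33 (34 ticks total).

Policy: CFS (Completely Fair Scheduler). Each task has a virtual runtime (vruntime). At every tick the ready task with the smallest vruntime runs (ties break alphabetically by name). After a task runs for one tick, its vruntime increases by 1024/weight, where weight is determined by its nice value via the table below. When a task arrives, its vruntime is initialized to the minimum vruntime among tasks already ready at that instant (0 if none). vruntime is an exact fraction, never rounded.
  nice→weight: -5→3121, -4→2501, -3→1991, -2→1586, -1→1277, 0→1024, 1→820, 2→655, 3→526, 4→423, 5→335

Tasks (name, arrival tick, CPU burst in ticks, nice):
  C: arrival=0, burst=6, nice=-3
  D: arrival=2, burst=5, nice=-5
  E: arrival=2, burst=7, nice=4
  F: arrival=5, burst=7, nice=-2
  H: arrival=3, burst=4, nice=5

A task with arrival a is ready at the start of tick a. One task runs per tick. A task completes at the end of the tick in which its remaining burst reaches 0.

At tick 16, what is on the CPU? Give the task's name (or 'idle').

t=0: vr[C=0] → run C
t=1: vr[C=1024/1991] → run C
t=2: vr[C=2048/1991 D=2048/1991 E=2048/1991] → run C
t=3: vr[C=3072/1991 D=2048/1991 E=2048/1991 H=2048/1991] → run D
t=4: vr[C=3072/1991 D=8430592/6213911 E=2048/1991 H=2048/1991] → run E
t=5: vr[C=3072/1991 D=8430592/6213911 E=2905088/842193 F=2048/1991 H=2048/1991] → run F
t=6: vr[C=3072/1991 D=8430592/6213911 E=2905088/842193 F=2643456/1578863 H=2048/1991] → run H
t=7: vr[C=3072/1991 D=8430592/6213911 E=2905088/842193 F=2643456/1578863 H=2724864/666985] → run D
t=8: vr[C=3072/1991 D=10469376/6213911 E=2905088/842193 F=2643456/1578863 H=2724864/666985] → run C
t=9: vr[C=4096/1991 D=10469376/6213911 E=2905088/842193 F=2643456/1578863 H=2724864/666985] → run F
t=10: vr[C=4096/1991 D=10469376/6213911 E=2905088/842193 F=3662848/1578863 H=2724864/666985] → run D
t=11: vr[C=4096/1991 D=12508160/6213911 E=2905088/842193 F=3662848/1578863 H=2724864/666985] → run D
t=12: vr[C=4096/1991 D=14546944/6213911 E=2905088/842193 F=3662848/1578863 H=2724864/666985] → run C
t=13: vr[C=5120/1991 D=14546944/6213911 E=2905088/842193 F=3662848/1578863 H=2724864/666985] → run F
t=14: vr[C=5120/1991 D=14546944/6213911 E=2905088/842193 F=4682240/1578863 H=2724864/666985] → run D
t=15: vr[C=5120/1991 E=2905088/842193 F=4682240/1578863 H=2724864/666985] → run C
t=16: vr[E=2905088/842193 F=4682240/1578863 H=2724864/666985] → run F
t=17: vr[E=2905088/842193 F=5701632/1578863 H=2724864/666985] → run E
t=18: vr[E=4943872/842193 F=5701632/1578863 H=2724864/666985] → run F
t=19: vr[E=4943872/842193 F=6721024/1578863 H=2724864/666985] → run H
t=20: vr[E=4943872/842193 F=6721024/1578863 H=4763648/666985] → run F
t=21: vr[E=4943872/842193 F=7740416/1578863 H=4763648/666985] → run F
t=22: vr[E=4943872/842193 H=4763648/666985] → run E
t=23: vr[E=2327552/280731 H=4763648/666985] → run H
t=24: vr[E=2327552/280731 H=6802432/666985] → run E
t=25: vr[E=9021440/842193 H=6802432/666985] → run H
t=26: vr[E=9021440/842193] → run E
t=27: vr[E=11060224/842193] → run E
t=28: vr[E=4366336/280731] → run E
t=29: (idle)
t=30: (idle)
t=31: (idle)
t=32: (idle)
t=33: (idle)

running at tick 16 = F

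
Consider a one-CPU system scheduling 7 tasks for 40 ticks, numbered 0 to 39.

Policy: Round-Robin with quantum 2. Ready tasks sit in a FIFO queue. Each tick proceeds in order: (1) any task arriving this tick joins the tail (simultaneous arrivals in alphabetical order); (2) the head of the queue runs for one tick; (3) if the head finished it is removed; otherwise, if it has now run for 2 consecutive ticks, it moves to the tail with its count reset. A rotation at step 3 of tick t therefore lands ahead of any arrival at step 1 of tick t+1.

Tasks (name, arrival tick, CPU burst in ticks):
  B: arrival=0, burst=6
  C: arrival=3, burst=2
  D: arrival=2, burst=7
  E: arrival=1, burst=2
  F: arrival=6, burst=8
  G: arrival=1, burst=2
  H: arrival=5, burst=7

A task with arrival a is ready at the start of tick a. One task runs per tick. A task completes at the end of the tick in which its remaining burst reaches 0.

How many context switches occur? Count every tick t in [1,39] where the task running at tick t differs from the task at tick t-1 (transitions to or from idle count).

t=0: queue=[B] q_used=0 → run B
t=1: queue=[B,E,G] q_used=1 → run B
t=2: queue=[E,G,B,D] q_used=0 → run E
t=3: queue=[E,G,B,D,C] q_used=1 → run E
t=4: queue=[G,B,D,C] q_used=0 → run G
t=5: queue=[G,B,D,C,H] q_used=1 → run G
t=6: queue=[B,D,C,H,F] q_used=0 → run B
t=7: queue=[B,D,C,H,F] q_used=1 → run B
t=8: queue=[D,C,H,F,B] q_used=0 → run D
t=9: queue=[D,C,H,F,B] q_used=1 → run D
t=10: queue=[C,H,F,B,D] q_used=0 → run C
t=11: queue=[C,H,F,B,D] q_used=1 → run C
t=12: queue=[H,F,B,D] q_used=0 → run H
t=13: queue=[H,F,B,D] q_used=1 → run H
t=14: queue=[F,B,D,H] q_used=0 → run F
t=15: queue=[F,B,D,H] q_used=1 → run F
t=16: queue=[B,D,H,F] q_used=0 → run B
t=17: queue=[B,D,H,F] q_used=1 → run B
t=18: queue=[D,H,F] q_used=0 → run D
t=19: queue=[D,H,F] q_used=1 → run D
t=20: queue=[H,F,D] q_used=0 → run H
t=21: queue=[H,F,D] q_used=1 → run H
t=22: queue=[F,D,H] q_used=0 → run F
t=23: queue=[F,D,H] q_used=1 → run F
t=24: queue=[D,H,F] q_used=0 → run D
t=25: queue=[D,H,F] q_used=1 → run D
t=26: queue=[H,F,D] q_used=0 → run H
t=27: queue=[H,F,D] q_used=1 → run H
t=28: queue=[F,D,H] q_used=0 → run F
t=29: queue=[F,D,H] q_used=1 → run F
t=30: queue=[D,H,F] q_used=0 → run D
t=31: queue=[H,F] q_used=0 → run H
t=32: queue=[F] q_used=0 → run F
t=33: queue=[F] q_used=1 → run F
t=34: (idle)
t=35: (idle)
t=36: (idle)
t=37: (idle)
t=38: (idle)
t=39: (idle)

context switches = 18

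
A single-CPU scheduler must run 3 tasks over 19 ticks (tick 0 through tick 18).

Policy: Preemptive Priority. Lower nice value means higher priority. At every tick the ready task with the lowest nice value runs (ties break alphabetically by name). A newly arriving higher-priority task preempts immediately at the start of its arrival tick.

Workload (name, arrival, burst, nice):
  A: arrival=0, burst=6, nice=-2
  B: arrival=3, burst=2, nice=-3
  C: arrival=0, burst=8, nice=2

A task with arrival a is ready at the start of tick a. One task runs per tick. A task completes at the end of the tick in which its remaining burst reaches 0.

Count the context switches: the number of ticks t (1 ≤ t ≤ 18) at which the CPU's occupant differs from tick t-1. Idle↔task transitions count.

t=0: ready={A,C} → run A
t=1: ready={A,C} → run A
t=2: ready={A,C} → run A
t=3: ready={A,B,C} → run B
t=4: ready={A,B,C} → run B
t=5: ready={A,C} → run A
t=6: ready={A,C} → run A
t=7: ready={A,C} → run A
t=8: ready={C} → run C
t=9: ready={C} → run C
t=10: ready={C} → run C
t=11: ready={C} → run C
t=12: ready={C} → run C
t=13: ready={C} → run C
t=14: ready={C} → run C
t=15: ready={C} → run C
t=16: (idle)
t=17: (idle)
t=18: (idle)

context switches = 4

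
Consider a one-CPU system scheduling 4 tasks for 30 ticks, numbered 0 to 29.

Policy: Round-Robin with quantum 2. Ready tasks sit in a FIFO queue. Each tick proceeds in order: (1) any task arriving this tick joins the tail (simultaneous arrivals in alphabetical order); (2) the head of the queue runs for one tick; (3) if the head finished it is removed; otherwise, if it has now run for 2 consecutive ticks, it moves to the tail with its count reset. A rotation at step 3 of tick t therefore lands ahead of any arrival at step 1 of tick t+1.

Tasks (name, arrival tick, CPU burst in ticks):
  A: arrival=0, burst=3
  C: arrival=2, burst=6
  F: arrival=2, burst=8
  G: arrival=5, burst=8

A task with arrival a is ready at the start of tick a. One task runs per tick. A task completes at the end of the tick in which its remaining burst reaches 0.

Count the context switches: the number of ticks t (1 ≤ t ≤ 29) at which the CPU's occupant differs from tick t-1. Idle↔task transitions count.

t=0: queue=[A] q_used=0 → run A
t=1: queue=[A] q_used=1 → run A
t=2: queue=[A,C,F] q_used=0 → run A
t=3: queue=[C,F] q_used=0 → run C
t=4: queue=[C,F] q_used=1 → run C
t=5: queue=[F,C,G] q_used=0 → run F
t=6: queue=[F,C,G] q_used=1 → run F
t=7: queue=[C,G,F] q_used=0 → run C
t=8: queue=[C,G,F] q_used=1 → run C
t=9: queue=[G,F,C] q_used=0 → run G
t=10: queue=[G,F,C] q_used=1 → run G
t=11: queue=[F,C,G] q_used=0 → run F
t=12: queue=[F,C,G] q_used=1 → run F
t=13: queue=[C,G,F] q_used=0 → run C
t=14: queue=[C,G,F] q_used=1 → run C
t=15: queue=[G,F] q_used=0 → run G
t=16: queue=[G,F] q_used=1 → run G
t=17: queue=[F,G] q_used=0 → run F
t=18: queue=[F,G] q_used=1 → run F
t=19: queue=[G,F] q_used=0 → run G
t=20: queue=[G,F] q_used=1 → run G
t=21: queue=[F,G] q_used=0 → run F
t=22: queue=[F,G] q_used=1 → run F
t=23: queue=[G] q_used=0 → run G
t=24: queue=[G] q_used=1 → run G
t=25: (idle)
t=26: (idle)
t=27: (idle)
t=28: (idle)
t=29: (idle)

context switches = 12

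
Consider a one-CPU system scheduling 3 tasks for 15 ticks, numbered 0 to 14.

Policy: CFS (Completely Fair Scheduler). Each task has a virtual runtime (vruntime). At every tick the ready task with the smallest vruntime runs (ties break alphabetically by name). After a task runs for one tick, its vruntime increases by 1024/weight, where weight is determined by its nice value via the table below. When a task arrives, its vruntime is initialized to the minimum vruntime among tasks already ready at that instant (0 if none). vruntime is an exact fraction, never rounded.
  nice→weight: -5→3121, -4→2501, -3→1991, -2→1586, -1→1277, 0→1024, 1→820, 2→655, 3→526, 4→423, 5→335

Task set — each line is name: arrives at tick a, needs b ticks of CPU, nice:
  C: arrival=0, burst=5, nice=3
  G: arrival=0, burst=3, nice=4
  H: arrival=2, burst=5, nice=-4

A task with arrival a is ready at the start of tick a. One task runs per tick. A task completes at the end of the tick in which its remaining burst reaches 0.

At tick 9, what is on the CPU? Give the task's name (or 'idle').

t=0: vr[C=0 G=0] → run C
t=1: vr[C=512/263 G=0] → run G
t=2: vr[C=512/263 G=1024/423 H=512/263] → run C
t=3: vr[C=1024/263 G=1024/423 H=512/263] → run H
t=4: vr[C=1024/263 G=1024/423 H=1549824/657763] → run H
t=5: vr[C=1024/263 G=1024/423 H=1819136/657763] → run G
t=6: vr[C=1024/263 G=2048/423 H=1819136/657763] → run H
t=7: vr[C=1024/263 G=2048/423 H=2088448/657763] → run H
t=8: vr[C=1024/263 G=2048/423 H=2357760/657763] → run H
t=9: vr[C=1024/263 G=2048/423] → run C
t=10: vr[C=1536/263 G=2048/423] → run G
t=11: vr[C=1536/263] → run C
t=12: vr[C=2048/263] → run C
t=13: (idle)
t=14: (idle)

running at tick 9 = C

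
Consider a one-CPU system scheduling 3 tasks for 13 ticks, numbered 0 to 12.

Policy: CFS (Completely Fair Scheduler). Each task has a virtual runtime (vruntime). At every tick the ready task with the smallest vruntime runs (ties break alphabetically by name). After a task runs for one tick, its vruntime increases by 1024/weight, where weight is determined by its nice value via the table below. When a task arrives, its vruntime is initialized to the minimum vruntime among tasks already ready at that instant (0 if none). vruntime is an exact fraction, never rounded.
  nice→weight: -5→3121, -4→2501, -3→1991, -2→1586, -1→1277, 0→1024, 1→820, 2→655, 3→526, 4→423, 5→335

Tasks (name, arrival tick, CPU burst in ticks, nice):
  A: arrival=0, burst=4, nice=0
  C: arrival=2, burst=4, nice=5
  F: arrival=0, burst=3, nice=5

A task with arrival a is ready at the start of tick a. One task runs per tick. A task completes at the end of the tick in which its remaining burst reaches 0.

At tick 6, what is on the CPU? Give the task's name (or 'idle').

running at tick 6 = F

t=0: vr[A=0 F=0] → run A
t=1: vr[A=1 F=0] → run F
t=2: vr[A=1 C=1 F=1024/335] → run A
t=3: vr[A=2 C=1 F=1024/335] → run C
t=4: vr[A=2 C=1359/335 F=1024/335] → run A
t=5: vr[A=3 C=1359/335 F=1024/335] → run A
t=6: vr[C=1359/335 F=1024/335] → run F
t=7: vr[C=1359/335 F=2048/335] → run C
t=8: vr[C=2383/335 F=2048/335] → run F
t=9: vr[C=2383/335] → run C
t=10: vr[C=3407/335] → run C
t=11: (idle)
t=12: (idle)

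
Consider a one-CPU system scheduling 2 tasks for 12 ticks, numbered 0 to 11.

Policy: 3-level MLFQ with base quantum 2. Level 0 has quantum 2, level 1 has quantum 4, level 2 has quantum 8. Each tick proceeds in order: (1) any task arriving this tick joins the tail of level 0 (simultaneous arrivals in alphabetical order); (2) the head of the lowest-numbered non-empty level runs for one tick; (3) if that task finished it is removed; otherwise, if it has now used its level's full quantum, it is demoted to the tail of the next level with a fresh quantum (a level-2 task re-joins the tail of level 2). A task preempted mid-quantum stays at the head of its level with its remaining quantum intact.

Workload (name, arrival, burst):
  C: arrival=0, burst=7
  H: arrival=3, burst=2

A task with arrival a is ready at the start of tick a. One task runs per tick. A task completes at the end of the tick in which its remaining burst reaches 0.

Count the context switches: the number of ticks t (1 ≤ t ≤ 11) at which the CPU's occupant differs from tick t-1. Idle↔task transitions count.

context switches = 3

t=0: L0/L1/L2 = C/-/- → run C
t=1: L0/L1/L2 = C/-/- → run C
t=2: L0/L1/L2 = -/C/- → run C
t=3: L0/L1/L2 = H/C/- → run H
t=4: L0/L1/L2 = H/C/- → run H
t=5: L0/L1/L2 = -/C/- → run C
t=6: L0/L1/L2 = -/C/- → run C
t=7: L0/L1/L2 = -/C/- → run C
t=8: L0/L1/L2 = -/-/C → run C
t=9: (idle)
t=10: (idle)
t=11: (idle)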